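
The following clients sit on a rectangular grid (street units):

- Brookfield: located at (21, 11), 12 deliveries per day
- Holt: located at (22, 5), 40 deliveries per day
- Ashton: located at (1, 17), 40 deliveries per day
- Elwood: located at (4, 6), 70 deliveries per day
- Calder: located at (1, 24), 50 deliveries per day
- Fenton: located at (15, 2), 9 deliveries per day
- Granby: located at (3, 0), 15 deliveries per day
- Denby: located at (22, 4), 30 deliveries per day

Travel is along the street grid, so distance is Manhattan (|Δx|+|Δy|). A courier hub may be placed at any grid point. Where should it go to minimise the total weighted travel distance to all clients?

Manhattan distance separates: Σwᵢ(|x−xᵢ|+|y−yᵢ|) = Σwᵢ|x−xᵢ| + Σwᵢ|y−yᵢ|, so x and y are optimised independently as 1-D weighted medians.
Total weight W = 266; half = 133.
x-coordinate, sorted with cumulative weight:
  x=1 (Ashton, w=40) cum 40
  x=1 (Calder, w=50) cum 90
  x=3 (Granby, w=15) cum 105
  x=4 (Elwood, w=70) cum 175  ← median
  x=15 (Fenton, w=9) cum 184
  x=21 (Brookfield, w=12) cum 196
  x=22 (Holt, w=40) cum 236
  x=22 (Denby, w=30) cum 266
⇒ x* = 4
y-coordinate, sorted with cumulative weight:
  y=0 (Granby, w=15) cum 15
  y=2 (Fenton, w=9) cum 24
  y=4 (Denby, w=30) cum 54
  y=5 (Holt, w=40) cum 94
  y=6 (Elwood, w=70) cum 164  ← median
  y=11 (Brookfield, w=12) cum 176
  y=17 (Ashton, w=40) cum 216
  y=24 (Calder, w=50) cum 266
⇒ y* = 6

(4, 6)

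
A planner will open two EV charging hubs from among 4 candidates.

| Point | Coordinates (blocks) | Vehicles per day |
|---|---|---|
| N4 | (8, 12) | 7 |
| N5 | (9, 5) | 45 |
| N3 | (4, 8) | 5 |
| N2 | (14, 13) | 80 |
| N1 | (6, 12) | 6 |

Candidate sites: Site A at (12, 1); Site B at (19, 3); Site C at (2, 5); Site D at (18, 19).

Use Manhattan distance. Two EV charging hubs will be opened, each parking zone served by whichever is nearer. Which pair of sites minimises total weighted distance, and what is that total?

{Site C, Site D}, total 1297

Evaluate every pair (each demand assigned to the nearer of the two):
  {Site C, Site D}: total = 1297
  {Site A, Site D}: total = 1397
  {Site A, Site C}: total = 1617
  {Site B, Site D}: total = 1673
  {Site B, Site C}: total = 1697
  {Site A, Site B}: total = 1717
Best pair: {Site C, Site D} with total 1297.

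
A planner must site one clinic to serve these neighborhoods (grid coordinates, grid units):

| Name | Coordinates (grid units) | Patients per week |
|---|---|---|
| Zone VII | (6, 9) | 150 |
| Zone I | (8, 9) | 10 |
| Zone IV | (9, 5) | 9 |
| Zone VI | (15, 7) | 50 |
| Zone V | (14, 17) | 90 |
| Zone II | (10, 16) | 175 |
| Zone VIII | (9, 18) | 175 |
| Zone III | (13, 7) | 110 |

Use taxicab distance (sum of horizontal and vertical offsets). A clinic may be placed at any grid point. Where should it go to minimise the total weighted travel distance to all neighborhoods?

(10, 16)

Manhattan distance separates: Σwᵢ(|x−xᵢ|+|y−yᵢ|) = Σwᵢ|x−xᵢ| + Σwᵢ|y−yᵢ|, so x and y are optimised independently as 1-D weighted medians.
Total weight W = 769; half = 384.5.
x-coordinate, sorted with cumulative weight:
  x=6 (Zone VII, w=150) cum 150
  x=8 (Zone I, w=10) cum 160
  x=9 (Zone IV, w=9) cum 169
  x=9 (Zone VIII, w=175) cum 344
  x=10 (Zone II, w=175) cum 519  ← median
  x=13 (Zone III, w=110) cum 629
  x=14 (Zone V, w=90) cum 719
  x=15 (Zone VI, w=50) cum 769
⇒ x* = 10
y-coordinate, sorted with cumulative weight:
  y=5 (Zone IV, w=9) cum 9
  y=7 (Zone VI, w=50) cum 59
  y=7 (Zone III, w=110) cum 169
  y=9 (Zone VII, w=150) cum 319
  y=9 (Zone I, w=10) cum 329
  y=16 (Zone II, w=175) cum 504  ← median
  y=17 (Zone V, w=90) cum 594
  y=18 (Zone VIII, w=175) cum 769
⇒ y* = 16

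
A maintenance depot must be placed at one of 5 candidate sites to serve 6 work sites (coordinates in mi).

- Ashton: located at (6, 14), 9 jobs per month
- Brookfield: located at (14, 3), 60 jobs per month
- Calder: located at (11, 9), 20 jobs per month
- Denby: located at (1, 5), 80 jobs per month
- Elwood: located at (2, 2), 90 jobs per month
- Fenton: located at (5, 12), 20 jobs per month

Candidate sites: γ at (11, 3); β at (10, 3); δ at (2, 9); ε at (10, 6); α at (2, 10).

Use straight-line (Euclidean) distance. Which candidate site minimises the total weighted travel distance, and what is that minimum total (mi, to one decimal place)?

Total weighted distance at each candidate:
  γ (11, 3): total = 2255.9
  β (10, 3): total = 2136.1
  δ (2, 9): total = 2087.3
  ε (10, 6): total = 2129.4
  α (2, 10): total = 2265.6
Minimum is at δ with total 2087.3 mi.

δ, total 2087.3 mi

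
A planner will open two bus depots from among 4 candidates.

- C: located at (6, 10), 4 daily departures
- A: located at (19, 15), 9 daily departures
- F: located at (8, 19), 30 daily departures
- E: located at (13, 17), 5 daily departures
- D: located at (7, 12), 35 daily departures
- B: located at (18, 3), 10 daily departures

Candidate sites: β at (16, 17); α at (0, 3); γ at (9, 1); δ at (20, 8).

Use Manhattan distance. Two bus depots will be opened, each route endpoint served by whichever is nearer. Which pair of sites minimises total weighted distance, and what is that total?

{β, γ}, total 973

Evaluate every pair (each demand assigned to the nearer of the two):
  {β, γ}: total = 973
  {β, δ}: total = 984
  {β, α}: total = 1062
  {γ, δ}: total = 1295
  {α, γ}: total = 1499
  {α, δ}: total = 1524
Best pair: {β, γ} with total 973.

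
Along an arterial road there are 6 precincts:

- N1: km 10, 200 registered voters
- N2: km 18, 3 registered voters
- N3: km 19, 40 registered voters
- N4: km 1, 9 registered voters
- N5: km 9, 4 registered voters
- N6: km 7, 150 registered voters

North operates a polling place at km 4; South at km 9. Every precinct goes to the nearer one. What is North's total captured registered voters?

The indifferent point is the midpoint (4+9)/2 = 6.5; precincts left of it (closer to North at 4) go to North, those right go to South.
  N4 at 1 (w=9) → North
  N6 at 7 (w=150) → South
  N5 at 9 (w=4) → South
  N1 at 10 (w=200) → South
  N2 at 18 (w=3) → South
  N3 at 19 (w=40) → South
North captures 9; South captures 397.

9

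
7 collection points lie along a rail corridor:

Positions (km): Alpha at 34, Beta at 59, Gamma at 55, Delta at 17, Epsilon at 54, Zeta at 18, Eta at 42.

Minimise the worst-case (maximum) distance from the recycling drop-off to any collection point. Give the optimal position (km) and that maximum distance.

location 38, max distance 21

The 1-center on a line is the midpoint of the two extreme points: leftmost at 17, rightmost at 59.
Optimal location = (17 + 59)/2 = 38; maximum distance = (59 − 17)/2 = 21.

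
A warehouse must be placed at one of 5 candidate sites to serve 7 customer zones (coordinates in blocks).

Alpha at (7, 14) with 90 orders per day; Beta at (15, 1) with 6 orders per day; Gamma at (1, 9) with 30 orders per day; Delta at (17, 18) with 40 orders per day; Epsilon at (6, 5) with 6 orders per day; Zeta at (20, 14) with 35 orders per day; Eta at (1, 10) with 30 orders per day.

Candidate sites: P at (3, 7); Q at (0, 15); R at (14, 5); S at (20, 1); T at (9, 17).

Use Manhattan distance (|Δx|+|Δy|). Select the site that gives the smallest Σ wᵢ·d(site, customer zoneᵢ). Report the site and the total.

Total weighted distance at each candidate:
  P (3, 7): total = 3238
  Q (0, 15): total = 2915
  R (14, 5): total = 3733
  S (20, 1): total = 5383
  T (9, 17): total = 2452
Minimum is at T with total 2452 blocks.

T, total 2452 blocks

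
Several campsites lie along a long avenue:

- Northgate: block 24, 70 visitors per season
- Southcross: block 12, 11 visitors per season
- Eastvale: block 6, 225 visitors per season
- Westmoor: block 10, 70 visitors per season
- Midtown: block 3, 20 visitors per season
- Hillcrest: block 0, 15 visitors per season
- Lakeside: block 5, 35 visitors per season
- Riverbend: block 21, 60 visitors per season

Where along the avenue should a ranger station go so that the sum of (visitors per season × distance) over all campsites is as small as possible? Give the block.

For a sum of weighted absolute distances on a line, the optimum is the weighted median (not the mean). Total weight W = 506; half-weight = 253.
Sort by position and accumulate weight:
  block 0 (Hillcrest, w=15) → cum 15
  block 3 (Midtown, w=20) → cum 35
  block 5 (Lakeside, w=35) → cum 70
  block 6 (Eastvale, w=225) → cum 295  ≥ 253 → median here
  block 10 (Westmoor, w=70) → cum 365
  block 12 (Southcross, w=11) → cum 376
  block 21 (Riverbend, w=60) → cum 436
  block 24 (Northgate, w=70) → cum 506
Optimal location: block 6.

x = 6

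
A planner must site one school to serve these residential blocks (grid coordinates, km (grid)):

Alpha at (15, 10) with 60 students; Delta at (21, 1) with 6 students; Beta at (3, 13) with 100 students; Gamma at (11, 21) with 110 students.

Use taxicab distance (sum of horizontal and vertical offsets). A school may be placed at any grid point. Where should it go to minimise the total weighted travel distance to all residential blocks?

Manhattan distance separates: Σwᵢ(|x−xᵢ|+|y−yᵢ|) = Σwᵢ|x−xᵢ| + Σwᵢ|y−yᵢ|, so x and y are optimised independently as 1-D weighted medians.
Total weight W = 276; half = 138.
x-coordinate, sorted with cumulative weight:
  x=3 (Beta, w=100) cum 100
  x=11 (Gamma, w=110) cum 210  ← median
  x=15 (Alpha, w=60) cum 270
  x=21 (Delta, w=6) cum 276
⇒ x* = 11
y-coordinate, sorted with cumulative weight:
  y=1 (Delta, w=6) cum 6
  y=10 (Alpha, w=60) cum 66
  y=13 (Beta, w=100) cum 166  ← median
  y=21 (Gamma, w=110) cum 276
⇒ y* = 13

(11, 13)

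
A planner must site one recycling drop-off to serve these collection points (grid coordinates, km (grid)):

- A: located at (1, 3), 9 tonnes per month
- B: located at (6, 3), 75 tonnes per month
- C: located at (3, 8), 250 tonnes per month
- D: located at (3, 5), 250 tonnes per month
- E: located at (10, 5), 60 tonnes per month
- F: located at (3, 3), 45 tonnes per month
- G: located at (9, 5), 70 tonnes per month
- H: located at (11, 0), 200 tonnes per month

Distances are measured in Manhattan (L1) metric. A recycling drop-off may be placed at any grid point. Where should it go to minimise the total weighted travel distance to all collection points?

(3, 5)

Manhattan distance separates: Σwᵢ(|x−xᵢ|+|y−yᵢ|) = Σwᵢ|x−xᵢ| + Σwᵢ|y−yᵢ|, so x and y are optimised independently as 1-D weighted medians.
Total weight W = 959; half = 479.5.
x-coordinate, sorted with cumulative weight:
  x=1 (A, w=9) cum 9
  x=3 (C, w=250) cum 259
  x=3 (D, w=250) cum 509  ← median
  x=3 (F, w=45) cum 554
  x=6 (B, w=75) cum 629
  x=9 (G, w=70) cum 699
  x=10 (E, w=60) cum 759
  x=11 (H, w=200) cum 959
⇒ x* = 3
y-coordinate, sorted with cumulative weight:
  y=0 (H, w=200) cum 200
  y=3 (A, w=9) cum 209
  y=3 (B, w=75) cum 284
  y=3 (F, w=45) cum 329
  y=5 (D, w=250) cum 579  ← median
  y=5 (E, w=60) cum 639
  y=5 (G, w=70) cum 709
  y=8 (C, w=250) cum 959
⇒ y* = 5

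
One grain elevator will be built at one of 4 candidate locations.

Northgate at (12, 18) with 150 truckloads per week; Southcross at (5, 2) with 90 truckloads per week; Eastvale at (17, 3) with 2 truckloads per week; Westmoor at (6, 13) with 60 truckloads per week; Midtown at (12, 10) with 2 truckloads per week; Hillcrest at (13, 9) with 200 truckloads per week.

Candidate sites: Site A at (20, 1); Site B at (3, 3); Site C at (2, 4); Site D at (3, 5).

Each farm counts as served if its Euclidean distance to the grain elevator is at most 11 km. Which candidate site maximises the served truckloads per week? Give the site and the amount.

Coverage radius r = 11 km; a point is covered iff (Δx)²+(Δy)² ≤ 11² = 121.
  Site A (20, 1): covers {Eastvale, Hillcrest} → 202
  Site B (3, 3): covers {Southcross, Westmoor} → 150
  Site C (2, 4): covers {Southcross, Westmoor} → 150
  Site D (3, 5): covers {Southcross, Westmoor, Midtown, Hillcrest} → 352
Maximum coverage at Site D: 352 truckloads per week.

Site D, covering 352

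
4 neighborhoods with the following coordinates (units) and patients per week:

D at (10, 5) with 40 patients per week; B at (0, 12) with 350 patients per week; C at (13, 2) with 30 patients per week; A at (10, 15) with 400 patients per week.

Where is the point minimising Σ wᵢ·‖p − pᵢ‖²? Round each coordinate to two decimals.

(5.84, 12.76)

The minimiser of Σwᵢ‖p−pᵢ‖² is the weighted centroid p* = (Σwᵢpᵢ)/(Σwᵢ).
Σwᵢ = 820.
Σwᵢxᵢ = 40·10 + 350·0 + 30·13 + 400·10 = 4790.
Σwᵢyᵢ = 40·5 + 350·12 + 30·2 + 400·15 = 10460.
x* = 4790/820 = 5.84, y* = 10460/820 = 12.76.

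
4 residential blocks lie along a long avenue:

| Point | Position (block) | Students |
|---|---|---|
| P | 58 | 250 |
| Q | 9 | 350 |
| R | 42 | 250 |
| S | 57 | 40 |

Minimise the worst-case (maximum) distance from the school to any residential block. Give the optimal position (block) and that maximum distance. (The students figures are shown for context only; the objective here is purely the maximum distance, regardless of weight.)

The 1-center on a line is the midpoint of the two extreme points: leftmost at 9, rightmost at 58.
Optimal location = (9 + 58)/2 = 33.5; maximum distance = (58 − 9)/2 = 24.5.

location 33.5, max distance 24.5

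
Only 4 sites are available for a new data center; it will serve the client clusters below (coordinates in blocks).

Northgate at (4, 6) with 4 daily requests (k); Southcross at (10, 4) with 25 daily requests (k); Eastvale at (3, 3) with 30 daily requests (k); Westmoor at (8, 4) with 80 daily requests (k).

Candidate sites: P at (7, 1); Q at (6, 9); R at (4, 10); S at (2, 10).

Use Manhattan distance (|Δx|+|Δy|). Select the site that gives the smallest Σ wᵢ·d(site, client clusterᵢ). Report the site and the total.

P, total 682 blocks

Total weighted distance at each candidate:
  P (7, 1): total = 682
  Q (6, 9): total = 1075
  R (4, 10): total = 1356
  S (2, 10): total = 1574
Minimum is at P with total 682 blocks.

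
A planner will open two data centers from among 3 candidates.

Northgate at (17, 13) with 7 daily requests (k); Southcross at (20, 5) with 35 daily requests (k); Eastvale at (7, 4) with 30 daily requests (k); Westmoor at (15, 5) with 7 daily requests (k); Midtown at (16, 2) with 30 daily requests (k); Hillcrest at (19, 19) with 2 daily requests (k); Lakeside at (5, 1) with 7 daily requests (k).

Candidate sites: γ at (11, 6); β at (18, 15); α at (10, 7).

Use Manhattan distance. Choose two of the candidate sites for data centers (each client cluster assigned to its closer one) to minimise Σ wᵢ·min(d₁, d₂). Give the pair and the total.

Evaluate every pair (each demand assigned to the nearer of the two):
  {γ, β}: total = 943
  {γ, α}: total = 1045
  {β, α}: total = 1087
Best pair: {γ, β} with total 943.

{γ, β}, total 943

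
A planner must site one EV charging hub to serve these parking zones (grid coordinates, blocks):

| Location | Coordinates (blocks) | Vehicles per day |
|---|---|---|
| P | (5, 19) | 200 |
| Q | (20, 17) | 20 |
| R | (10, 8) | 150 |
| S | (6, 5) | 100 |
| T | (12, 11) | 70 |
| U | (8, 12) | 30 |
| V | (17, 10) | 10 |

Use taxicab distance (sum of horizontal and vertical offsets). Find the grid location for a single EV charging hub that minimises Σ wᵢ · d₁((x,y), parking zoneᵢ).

(6, 11)

Manhattan distance separates: Σwᵢ(|x−xᵢ|+|y−yᵢ|) = Σwᵢ|x−xᵢ| + Σwᵢ|y−yᵢ|, so x and y are optimised independently as 1-D weighted medians.
Total weight W = 580; half = 290.
x-coordinate, sorted with cumulative weight:
  x=5 (P, w=200) cum 200
  x=6 (S, w=100) cum 300  ← median
  x=8 (U, w=30) cum 330
  x=10 (R, w=150) cum 480
  x=12 (T, w=70) cum 550
  x=17 (V, w=10) cum 560
  x=20 (Q, w=20) cum 580
⇒ x* = 6
y-coordinate, sorted with cumulative weight:
  y=5 (S, w=100) cum 100
  y=8 (R, w=150) cum 250
  y=10 (V, w=10) cum 260
  y=11 (T, w=70) cum 330  ← median
  y=12 (U, w=30) cum 360
  y=17 (Q, w=20) cum 380
  y=19 (P, w=200) cum 580
⇒ y* = 11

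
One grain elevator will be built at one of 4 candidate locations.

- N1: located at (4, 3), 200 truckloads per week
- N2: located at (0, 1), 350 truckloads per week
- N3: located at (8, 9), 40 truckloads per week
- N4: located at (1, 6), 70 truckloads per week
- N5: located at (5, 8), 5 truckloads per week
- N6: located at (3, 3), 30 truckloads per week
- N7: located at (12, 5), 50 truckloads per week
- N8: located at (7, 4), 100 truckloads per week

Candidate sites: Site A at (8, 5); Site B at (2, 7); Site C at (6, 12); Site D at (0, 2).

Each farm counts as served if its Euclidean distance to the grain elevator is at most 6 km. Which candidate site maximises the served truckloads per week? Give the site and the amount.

Site D, covering 650

Coverage radius r = 6 km; a point is covered iff (Δx)²+(Δy)² ≤ 6² = 36.
  Site A (8, 5): covers {N1, N3, N5, N6, N7, N8} → 425
  Site B (2, 7): covers {N1, N4, N5, N6, N8} → 405
  Site C (6, 12): covers {N3, N5} → 45
  Site D (0, 2): covers {N1, N2, N4, N6} → 650
Maximum coverage at Site D: 650 truckloads per week.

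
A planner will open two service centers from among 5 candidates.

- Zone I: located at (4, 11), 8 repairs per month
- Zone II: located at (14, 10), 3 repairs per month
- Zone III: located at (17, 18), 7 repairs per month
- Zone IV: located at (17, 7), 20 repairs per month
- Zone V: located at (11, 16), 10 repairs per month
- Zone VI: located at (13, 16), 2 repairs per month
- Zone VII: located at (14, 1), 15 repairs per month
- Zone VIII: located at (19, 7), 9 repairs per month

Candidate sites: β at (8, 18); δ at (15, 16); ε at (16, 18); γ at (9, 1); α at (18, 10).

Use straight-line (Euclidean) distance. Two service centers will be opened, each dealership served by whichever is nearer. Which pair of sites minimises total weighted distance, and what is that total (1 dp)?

{δ, α}, total 411.9

Evaluate every pair (each demand assigned to the nearer of the two):
  {δ, α}: total = 411.9
  {β, α}: total = 419.2
  {ε, α}: total = 430.6
  {γ, α}: total = 432.4
  {δ, γ}: total = 519.5
  {ε, γ}: total = 559.9
  {β, γ}: total = 584.3
  {β, δ}: total = 641.1
  {δ, ε}: total = 664.4
  {β, ε}: total = 719.8
Best pair: {δ, α} with total 411.9.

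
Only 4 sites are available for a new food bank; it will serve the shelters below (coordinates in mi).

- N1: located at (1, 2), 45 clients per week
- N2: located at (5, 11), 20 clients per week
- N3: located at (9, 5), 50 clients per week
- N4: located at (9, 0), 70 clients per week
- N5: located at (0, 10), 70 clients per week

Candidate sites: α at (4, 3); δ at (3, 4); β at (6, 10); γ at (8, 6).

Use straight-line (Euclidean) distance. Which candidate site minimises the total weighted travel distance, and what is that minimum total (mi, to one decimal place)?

Total weighted distance at each candidate:
  α (4, 3): total = 1545.3
  δ (3, 4): total = 1551.4
  β (6, 10): total = 1895.2
  γ (8, 6): total = 1602.0
Minimum is at α with total 1545.3 mi.

α, total 1545.3 mi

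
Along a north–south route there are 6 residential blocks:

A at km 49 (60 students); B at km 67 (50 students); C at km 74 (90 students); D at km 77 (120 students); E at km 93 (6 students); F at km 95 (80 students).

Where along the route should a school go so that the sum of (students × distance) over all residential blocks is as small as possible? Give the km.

x = 77

For a sum of weighted absolute distances on a line, the optimum is the weighted median (not the mean). Total weight W = 406; half-weight = 203.
Sort by position and accumulate weight:
  km 49 (A, w=60) → cum 60
  km 67 (B, w=50) → cum 110
  km 74 (C, w=90) → cum 200
  km 77 (D, w=120) → cum 320  ≥ 203 → median here
  km 93 (E, w=6) → cum 326
  km 95 (F, w=80) → cum 406
Optimal location: km 77.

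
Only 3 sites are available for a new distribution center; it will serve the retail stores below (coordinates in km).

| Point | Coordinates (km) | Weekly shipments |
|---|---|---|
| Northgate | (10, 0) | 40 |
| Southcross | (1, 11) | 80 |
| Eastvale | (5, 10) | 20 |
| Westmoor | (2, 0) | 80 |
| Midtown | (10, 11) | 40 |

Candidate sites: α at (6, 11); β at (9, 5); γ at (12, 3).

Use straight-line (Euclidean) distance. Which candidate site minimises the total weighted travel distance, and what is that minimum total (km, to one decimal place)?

Total weighted distance at each candidate:
  α (6, 11): total = 1992.8
  β (9, 5): total = 2063.5
  γ (12, 3): total = 2595.4
Minimum is at α with total 1992.8 km.

α, total 1992.8 km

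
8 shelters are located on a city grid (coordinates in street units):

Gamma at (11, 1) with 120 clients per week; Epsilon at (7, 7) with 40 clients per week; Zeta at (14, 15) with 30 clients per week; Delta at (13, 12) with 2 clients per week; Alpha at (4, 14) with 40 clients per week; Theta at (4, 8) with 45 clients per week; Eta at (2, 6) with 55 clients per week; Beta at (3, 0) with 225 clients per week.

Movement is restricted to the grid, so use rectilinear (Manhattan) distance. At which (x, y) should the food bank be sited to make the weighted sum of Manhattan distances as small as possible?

(3, 1)

Manhattan distance separates: Σwᵢ(|x−xᵢ|+|y−yᵢ|) = Σwᵢ|x−xᵢ| + Σwᵢ|y−yᵢ|, so x and y are optimised independently as 1-D weighted medians.
Total weight W = 557; half = 278.5.
x-coordinate, sorted with cumulative weight:
  x=2 (Eta, w=55) cum 55
  x=3 (Beta, w=225) cum 280  ← median
  x=4 (Alpha, w=40) cum 320
  x=4 (Theta, w=45) cum 365
  x=7 (Epsilon, w=40) cum 405
  x=11 (Gamma, w=120) cum 525
  x=13 (Delta, w=2) cum 527
  x=14 (Zeta, w=30) cum 557
⇒ x* = 3
y-coordinate, sorted with cumulative weight:
  y=0 (Beta, w=225) cum 225
  y=1 (Gamma, w=120) cum 345  ← median
  y=6 (Eta, w=55) cum 400
  y=7 (Epsilon, w=40) cum 440
  y=8 (Theta, w=45) cum 485
  y=12 (Delta, w=2) cum 487
  y=14 (Alpha, w=40) cum 527
  y=15 (Zeta, w=30) cum 557
⇒ y* = 1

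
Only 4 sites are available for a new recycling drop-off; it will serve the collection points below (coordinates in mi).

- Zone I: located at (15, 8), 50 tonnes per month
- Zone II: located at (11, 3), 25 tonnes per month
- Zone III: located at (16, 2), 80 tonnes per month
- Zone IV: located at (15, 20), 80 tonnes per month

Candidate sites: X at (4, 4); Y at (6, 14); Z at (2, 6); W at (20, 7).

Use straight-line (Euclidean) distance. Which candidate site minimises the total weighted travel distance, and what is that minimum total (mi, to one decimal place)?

Total weighted distance at each candidate:
  X (4, 4): total = 3288.6
  Y (6, 14): total = 2957.9
  Z (2, 6): total = 3588.0
  W (20, 7): total = 2127.7
Minimum is at W with total 2127.7 mi.

W, total 2127.7 mi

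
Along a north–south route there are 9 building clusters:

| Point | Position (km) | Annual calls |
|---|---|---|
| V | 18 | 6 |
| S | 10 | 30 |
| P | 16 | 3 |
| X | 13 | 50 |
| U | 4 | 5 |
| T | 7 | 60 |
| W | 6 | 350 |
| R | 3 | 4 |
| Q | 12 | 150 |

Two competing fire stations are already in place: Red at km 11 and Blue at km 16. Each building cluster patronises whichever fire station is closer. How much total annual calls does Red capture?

649

The indifferent point is the midpoint (11+16)/2 = 13.5; building clusters left of it (closer to Red at 11) go to Red, those right go to Blue.
  R at 3 (w=4) → Red
  U at 4 (w=5) → Red
  W at 6 (w=350) → Red
  T at 7 (w=60) → Red
  S at 10 (w=30) → Red
  Q at 12 (w=150) → Red
  X at 13 (w=50) → Red
  P at 16 (w=3) → Blue
  V at 18 (w=6) → Blue
Red captures 649; Blue captures 9.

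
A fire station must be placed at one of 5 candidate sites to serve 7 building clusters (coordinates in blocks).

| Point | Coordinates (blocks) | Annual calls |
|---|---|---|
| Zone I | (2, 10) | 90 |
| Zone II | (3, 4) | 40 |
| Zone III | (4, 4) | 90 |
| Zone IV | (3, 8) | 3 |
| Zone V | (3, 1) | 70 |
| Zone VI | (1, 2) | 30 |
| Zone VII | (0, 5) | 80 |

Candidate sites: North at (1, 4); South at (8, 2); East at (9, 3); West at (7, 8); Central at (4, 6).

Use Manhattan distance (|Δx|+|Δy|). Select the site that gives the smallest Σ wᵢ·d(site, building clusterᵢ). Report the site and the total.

North, total 1568 blocks

Total weighted distance at each candidate:
  North (1, 4): total = 1568
  South (8, 2): total = 3623
  East (9, 3): total = 3823
  West (7, 8): total = 3522
  Central (4, 6): total = 1879
Minimum is at North with total 1568 blocks.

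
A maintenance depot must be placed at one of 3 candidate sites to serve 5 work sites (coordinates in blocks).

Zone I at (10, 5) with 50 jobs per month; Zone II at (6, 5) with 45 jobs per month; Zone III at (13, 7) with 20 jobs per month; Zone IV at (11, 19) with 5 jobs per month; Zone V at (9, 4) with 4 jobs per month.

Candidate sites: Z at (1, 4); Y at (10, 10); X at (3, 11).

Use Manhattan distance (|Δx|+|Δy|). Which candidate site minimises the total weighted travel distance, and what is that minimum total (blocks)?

Total weighted distance at each candidate:
  Z (1, 4): total = 1227
  Y (10, 10): total = 853
  X (3, 11): total = 1467
Minimum is at Y with total 853 blocks.

Y, total 853 blocks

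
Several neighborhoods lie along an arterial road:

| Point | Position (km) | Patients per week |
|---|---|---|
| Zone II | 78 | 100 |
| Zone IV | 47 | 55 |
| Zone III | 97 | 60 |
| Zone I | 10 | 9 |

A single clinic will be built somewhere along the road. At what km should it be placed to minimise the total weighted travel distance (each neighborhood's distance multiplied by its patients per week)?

x = 78

For a sum of weighted absolute distances on a line, the optimum is the weighted median (not the mean). Total weight W = 224; half-weight = 112.
Sort by position and accumulate weight:
  km 10 (Zone I, w=9) → cum 9
  km 47 (Zone IV, w=55) → cum 64
  km 78 (Zone II, w=100) → cum 164  ≥ 112 → median here
  km 97 (Zone III, w=60) → cum 224
Optimal location: km 78.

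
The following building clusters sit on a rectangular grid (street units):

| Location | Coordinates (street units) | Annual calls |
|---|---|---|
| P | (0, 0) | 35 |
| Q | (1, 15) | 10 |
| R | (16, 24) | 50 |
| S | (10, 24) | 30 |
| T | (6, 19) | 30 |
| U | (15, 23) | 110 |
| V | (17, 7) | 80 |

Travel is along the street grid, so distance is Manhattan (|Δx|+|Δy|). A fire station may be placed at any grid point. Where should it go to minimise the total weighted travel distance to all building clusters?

Manhattan distance separates: Σwᵢ(|x−xᵢ|+|y−yᵢ|) = Σwᵢ|x−xᵢ| + Σwᵢ|y−yᵢ|, so x and y are optimised independently as 1-D weighted medians.
Total weight W = 345; half = 172.5.
x-coordinate, sorted with cumulative weight:
  x=0 (P, w=35) cum 35
  x=1 (Q, w=10) cum 45
  x=6 (T, w=30) cum 75
  x=10 (S, w=30) cum 105
  x=15 (U, w=110) cum 215  ← median
  x=16 (R, w=50) cum 265
  x=17 (V, w=80) cum 345
⇒ x* = 15
y-coordinate, sorted with cumulative weight:
  y=0 (P, w=35) cum 35
  y=7 (V, w=80) cum 115
  y=15 (Q, w=10) cum 125
  y=19 (T, w=30) cum 155
  y=23 (U, w=110) cum 265  ← median
  y=24 (R, w=50) cum 315
  y=24 (S, w=30) cum 345
⇒ y* = 23

(15, 23)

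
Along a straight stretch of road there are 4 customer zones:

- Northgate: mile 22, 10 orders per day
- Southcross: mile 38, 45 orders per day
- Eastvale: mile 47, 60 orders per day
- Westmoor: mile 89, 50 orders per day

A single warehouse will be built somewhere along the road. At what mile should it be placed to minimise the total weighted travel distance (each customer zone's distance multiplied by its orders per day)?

For a sum of weighted absolute distances on a line, the optimum is the weighted median (not the mean). Total weight W = 165; half-weight = 82.5.
Sort by position and accumulate weight:
  mile 22 (Northgate, w=10) → cum 10
  mile 38 (Southcross, w=45) → cum 55
  mile 47 (Eastvale, w=60) → cum 115  ≥ 82.5 → median here
  mile 89 (Westmoor, w=50) → cum 165
Optimal location: mile 47.

x = 47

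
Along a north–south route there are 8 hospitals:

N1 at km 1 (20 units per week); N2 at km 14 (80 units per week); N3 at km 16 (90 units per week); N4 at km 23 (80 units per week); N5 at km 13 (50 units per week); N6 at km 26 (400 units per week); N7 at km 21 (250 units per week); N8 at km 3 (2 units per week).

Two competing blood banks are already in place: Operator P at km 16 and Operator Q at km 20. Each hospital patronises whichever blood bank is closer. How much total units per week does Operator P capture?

The indifferent point is the midpoint (16+20)/2 = 18; hospitals left of it (closer to Operator P at 16) go to Operator P, those right go to Operator Q.
  N1 at 1 (w=20) → Operator P
  N8 at 3 (w=2) → Operator P
  N5 at 13 (w=50) → Operator P
  N2 at 14 (w=80) → Operator P
  N3 at 16 (w=90) → Operator P
  N7 at 21 (w=250) → Operator Q
  N4 at 23 (w=80) → Operator Q
  N6 at 26 (w=400) → Operator Q
Operator P captures 242; Operator Q captures 730.

242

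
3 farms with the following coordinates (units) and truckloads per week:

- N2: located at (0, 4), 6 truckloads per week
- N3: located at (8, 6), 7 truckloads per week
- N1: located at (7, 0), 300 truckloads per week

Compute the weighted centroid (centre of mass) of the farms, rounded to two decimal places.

The minimiser of Σwᵢ‖p−pᵢ‖² is the weighted centroid p* = (Σwᵢpᵢ)/(Σwᵢ).
Σwᵢ = 313.
Σwᵢxᵢ = 6·0 + 7·8 + 300·7 = 2156.
Σwᵢyᵢ = 6·4 + 7·6 + 300·0 = 66.
x* = 2156/313 = 6.89, y* = 66/313 = 0.21.

(6.89, 0.21)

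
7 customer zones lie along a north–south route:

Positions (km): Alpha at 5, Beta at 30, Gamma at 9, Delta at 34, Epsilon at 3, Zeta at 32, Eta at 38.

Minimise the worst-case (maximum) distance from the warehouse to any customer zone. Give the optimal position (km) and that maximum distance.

location 20.5, max distance 17.5

The 1-center on a line is the midpoint of the two extreme points: leftmost at 3, rightmost at 38.
Optimal location = (3 + 38)/2 = 20.5; maximum distance = (38 − 3)/2 = 17.5.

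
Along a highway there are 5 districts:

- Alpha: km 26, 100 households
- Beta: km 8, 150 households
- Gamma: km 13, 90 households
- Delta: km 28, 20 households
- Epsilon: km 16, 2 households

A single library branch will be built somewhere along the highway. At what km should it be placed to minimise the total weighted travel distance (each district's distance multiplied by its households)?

x = 13

For a sum of weighted absolute distances on a line, the optimum is the weighted median (not the mean). Total weight W = 362; half-weight = 181.
Sort by position and accumulate weight:
  km 8 (Beta, w=150) → cum 150
  km 13 (Gamma, w=90) → cum 240  ≥ 181 → median here
  km 16 (Epsilon, w=2) → cum 242
  km 26 (Alpha, w=100) → cum 342
  km 28 (Delta, w=20) → cum 362
Optimal location: km 13.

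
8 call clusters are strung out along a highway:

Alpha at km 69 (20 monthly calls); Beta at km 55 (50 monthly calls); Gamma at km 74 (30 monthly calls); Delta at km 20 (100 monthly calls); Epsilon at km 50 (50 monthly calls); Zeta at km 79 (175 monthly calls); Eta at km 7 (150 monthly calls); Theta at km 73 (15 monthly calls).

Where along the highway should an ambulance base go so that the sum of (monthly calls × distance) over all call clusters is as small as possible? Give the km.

For a sum of weighted absolute distances on a line, the optimum is the weighted median (not the mean). Total weight W = 590; half-weight = 295.
Sort by position and accumulate weight:
  km 7 (Eta, w=150) → cum 150
  km 20 (Delta, w=100) → cum 250
  km 50 (Epsilon, w=50) → cum 300  ≥ 295 → median here
  km 55 (Beta, w=50) → cum 350
  km 69 (Alpha, w=20) → cum 370
  km 73 (Theta, w=15) → cum 385
  km 74 (Gamma, w=30) → cum 415
  km 79 (Zeta, w=175) → cum 590
Optimal location: km 50.

x = 50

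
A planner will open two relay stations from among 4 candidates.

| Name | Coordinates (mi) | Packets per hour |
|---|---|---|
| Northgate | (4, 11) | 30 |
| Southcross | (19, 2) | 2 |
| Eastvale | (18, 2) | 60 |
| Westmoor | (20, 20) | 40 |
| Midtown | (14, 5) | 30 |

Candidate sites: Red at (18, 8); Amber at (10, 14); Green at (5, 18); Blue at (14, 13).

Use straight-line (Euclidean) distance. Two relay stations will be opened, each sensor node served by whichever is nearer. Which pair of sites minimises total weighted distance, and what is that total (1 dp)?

Evaluate every pair (each demand assigned to the nearer of the two):
  {Red, Amber}: total = 1189.9
  {Red, Blue}: total = 1196.9
  {Red, Green}: total = 1220.9
  {Amber, Blue}: total = 1536.5
  {Green, Blue}: total = 1547.4
  {Amber, Green}: total = 1858.5
Best pair: {Red, Amber} with total 1189.9.

{Red, Amber}, total 1189.9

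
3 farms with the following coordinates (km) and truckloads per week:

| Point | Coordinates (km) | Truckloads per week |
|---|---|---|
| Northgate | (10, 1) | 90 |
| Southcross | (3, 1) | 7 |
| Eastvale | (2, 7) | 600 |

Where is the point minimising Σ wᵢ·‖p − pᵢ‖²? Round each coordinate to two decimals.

The minimiser of Σwᵢ‖p−pᵢ‖² is the weighted centroid p* = (Σwᵢpᵢ)/(Σwᵢ).
Σwᵢ = 697.
Σwᵢxᵢ = 90·10 + 7·3 + 600·2 = 2121.
Σwᵢyᵢ = 90·1 + 7·1 + 600·7 = 4297.
x* = 2121/697 = 3.04, y* = 4297/697 = 6.16.

(3.04, 6.16)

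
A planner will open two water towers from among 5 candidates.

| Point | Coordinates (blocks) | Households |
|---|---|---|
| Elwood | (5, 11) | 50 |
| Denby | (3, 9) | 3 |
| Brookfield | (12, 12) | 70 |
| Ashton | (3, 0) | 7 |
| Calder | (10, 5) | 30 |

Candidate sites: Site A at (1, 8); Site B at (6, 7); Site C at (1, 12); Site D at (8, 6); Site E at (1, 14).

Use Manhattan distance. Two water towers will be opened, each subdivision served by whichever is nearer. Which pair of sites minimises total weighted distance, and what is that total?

{Site B, Site D}, total 1125

Evaluate every pair (each demand assigned to the nearer of the two):
  {Site B, Site D}: total = 1125
  {Site C, Site D}: total = 1132
  {Site A, Site D}: total = 1219
  {Site D, Site E}: total = 1238
  {Site A, Site B}: total = 1279
  {Site B, Site C}: total = 1285
  {Site B, Site E}: total = 1285
  {Site A, Site C}: total = 1459
  {Site C, Site E}: total = 1613
  {Site A, Site E}: total = 1699
Best pair: {Site B, Site D} with total 1125.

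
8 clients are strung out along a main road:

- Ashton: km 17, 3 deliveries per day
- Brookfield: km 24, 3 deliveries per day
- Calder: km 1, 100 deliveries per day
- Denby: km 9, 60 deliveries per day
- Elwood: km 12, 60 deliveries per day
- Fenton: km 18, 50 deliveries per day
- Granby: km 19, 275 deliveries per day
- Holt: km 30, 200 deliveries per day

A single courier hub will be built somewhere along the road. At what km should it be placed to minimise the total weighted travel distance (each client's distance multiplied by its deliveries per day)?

x = 19

For a sum of weighted absolute distances on a line, the optimum is the weighted median (not the mean). Total weight W = 751; half-weight = 375.5.
Sort by position and accumulate weight:
  km 1 (Calder, w=100) → cum 100
  km 9 (Denby, w=60) → cum 160
  km 12 (Elwood, w=60) → cum 220
  km 17 (Ashton, w=3) → cum 223
  km 18 (Fenton, w=50) → cum 273
  km 19 (Granby, w=275) → cum 548  ≥ 375.5 → median here
  km 24 (Brookfield, w=3) → cum 551
  km 30 (Holt, w=200) → cum 751
Optimal location: km 19.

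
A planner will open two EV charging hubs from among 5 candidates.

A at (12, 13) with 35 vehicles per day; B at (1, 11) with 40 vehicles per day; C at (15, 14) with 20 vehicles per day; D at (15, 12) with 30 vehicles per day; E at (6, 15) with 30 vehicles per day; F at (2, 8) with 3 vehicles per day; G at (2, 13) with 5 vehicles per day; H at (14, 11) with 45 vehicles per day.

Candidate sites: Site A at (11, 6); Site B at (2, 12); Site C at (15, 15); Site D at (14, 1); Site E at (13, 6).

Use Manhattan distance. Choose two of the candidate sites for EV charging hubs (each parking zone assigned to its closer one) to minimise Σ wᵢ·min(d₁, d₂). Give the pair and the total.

Evaluate every pair (each demand assigned to the nearer of the two):
  {Site B, Site C}: total = 817
  {Site B, Site E}: total = 1297
  {Site A, Site B}: total = 1487
  {Site A, Site C}: total = 1488
  {Site C, Site E}: total = 1574
  {Site C, Site D}: total = 1632
  {Site B, Site D}: total = 1782
  {Site A, Site E}: total = 2123
  {Site D, Site E}: total = 2279
  {Site A, Site D}: total = 2313
Best pair: {Site B, Site C} with total 817.

{Site B, Site C}, total 817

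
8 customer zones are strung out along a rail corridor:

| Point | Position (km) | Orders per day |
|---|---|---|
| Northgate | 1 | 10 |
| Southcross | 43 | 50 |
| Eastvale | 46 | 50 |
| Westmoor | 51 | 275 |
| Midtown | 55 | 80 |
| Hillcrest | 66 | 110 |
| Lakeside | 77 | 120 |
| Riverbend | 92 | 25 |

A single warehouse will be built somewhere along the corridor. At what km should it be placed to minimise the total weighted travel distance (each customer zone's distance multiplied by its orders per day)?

For a sum of weighted absolute distances on a line, the optimum is the weighted median (not the mean). Total weight W = 720; half-weight = 360.
Sort by position and accumulate weight:
  km 1 (Northgate, w=10) → cum 10
  km 43 (Southcross, w=50) → cum 60
  km 46 (Eastvale, w=50) → cum 110
  km 51 (Westmoor, w=275) → cum 385  ≥ 360 → median here
  km 55 (Midtown, w=80) → cum 465
  km 66 (Hillcrest, w=110) → cum 575
  km 77 (Lakeside, w=120) → cum 695
  km 92 (Riverbend, w=25) → cum 720
Optimal location: km 51.

x = 51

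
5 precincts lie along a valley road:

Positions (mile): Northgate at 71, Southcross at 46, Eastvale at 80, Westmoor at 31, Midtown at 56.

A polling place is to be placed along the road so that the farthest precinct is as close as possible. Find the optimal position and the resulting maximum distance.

The 1-center on a line is the midpoint of the two extreme points: leftmost at 31, rightmost at 80.
Optimal location = (31 + 80)/2 = 55.5; maximum distance = (80 − 31)/2 = 24.5.

location 55.5, max distance 24.5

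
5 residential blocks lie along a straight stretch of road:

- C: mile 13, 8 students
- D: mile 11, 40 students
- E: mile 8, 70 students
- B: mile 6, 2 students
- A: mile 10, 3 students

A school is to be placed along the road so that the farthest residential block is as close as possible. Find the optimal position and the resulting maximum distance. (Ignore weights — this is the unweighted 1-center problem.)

location 9.5, max distance 3.5

The 1-center on a line is the midpoint of the two extreme points: leftmost at 6, rightmost at 13.
Optimal location = (6 + 13)/2 = 9.5; maximum distance = (13 − 6)/2 = 3.5.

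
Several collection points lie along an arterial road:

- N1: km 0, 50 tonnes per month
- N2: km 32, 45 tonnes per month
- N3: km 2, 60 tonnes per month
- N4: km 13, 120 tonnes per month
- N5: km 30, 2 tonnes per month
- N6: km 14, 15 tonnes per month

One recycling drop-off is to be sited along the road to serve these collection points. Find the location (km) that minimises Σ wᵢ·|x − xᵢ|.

x = 13

For a sum of weighted absolute distances on a line, the optimum is the weighted median (not the mean). Total weight W = 292; half-weight = 146.
Sort by position and accumulate weight:
  km 0 (N1, w=50) → cum 50
  km 2 (N3, w=60) → cum 110
  km 13 (N4, w=120) → cum 230  ≥ 146 → median here
  km 14 (N6, w=15) → cum 245
  km 30 (N5, w=2) → cum 247
  km 32 (N2, w=45) → cum 292
Optimal location: km 13.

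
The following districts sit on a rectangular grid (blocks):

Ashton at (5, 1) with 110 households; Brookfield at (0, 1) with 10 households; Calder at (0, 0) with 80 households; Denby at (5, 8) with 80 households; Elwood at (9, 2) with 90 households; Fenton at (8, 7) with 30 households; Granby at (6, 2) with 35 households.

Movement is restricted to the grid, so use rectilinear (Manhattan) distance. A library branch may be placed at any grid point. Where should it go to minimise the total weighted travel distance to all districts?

Manhattan distance separates: Σwᵢ(|x−xᵢ|+|y−yᵢ|) = Σwᵢ|x−xᵢ| + Σwᵢ|y−yᵢ|, so x and y are optimised independently as 1-D weighted medians.
Total weight W = 435; half = 217.5.
x-coordinate, sorted with cumulative weight:
  x=0 (Brookfield, w=10) cum 10
  x=0 (Calder, w=80) cum 90
  x=5 (Ashton, w=110) cum 200
  x=5 (Denby, w=80) cum 280  ← median
  x=6 (Granby, w=35) cum 315
  x=8 (Fenton, w=30) cum 345
  x=9 (Elwood, w=90) cum 435
⇒ x* = 5
y-coordinate, sorted with cumulative weight:
  y=0 (Calder, w=80) cum 80
  y=1 (Ashton, w=110) cum 190
  y=1 (Brookfield, w=10) cum 200
  y=2 (Elwood, w=90) cum 290  ← median
  y=2 (Granby, w=35) cum 325
  y=7 (Fenton, w=30) cum 355
  y=8 (Denby, w=80) cum 435
⇒ y* = 2

(5, 2)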